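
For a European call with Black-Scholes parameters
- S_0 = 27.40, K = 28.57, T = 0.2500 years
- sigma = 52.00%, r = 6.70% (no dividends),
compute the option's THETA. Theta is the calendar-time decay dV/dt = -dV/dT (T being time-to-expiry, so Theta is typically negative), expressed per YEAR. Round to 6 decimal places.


d1 = 0.0335992198; d2 = -0.2264007802
phi(d1) = 0.3987171595; exp(-qT) = 1.0000000000; exp(-rT) = 0.9833895013
Theta = -S*exp(-qT)*phi(d1)*sigma/(2*sqrt(T)) - r*K*exp(-rT)*N(d2) + q*S*exp(-qT)*N(d1)
N(d1) = 0.5134016278; N(d2) = 0.4104448606; sqrt(T) = 0.5000000000
Term 1 = -27.4000 * 1.0000000000 * 0.3987171595 * 0.5200 / (2 * 0.5000000000) = -5.6809220886
Term 2 = -0.0670 * 28.5700 * 0.9833895013 * 0.4104448606 = -0.7726190864
Term 3 = 0 (no dividend yield, q = 0)
Theta = -5.6809220886 + (-0.7726190864) + (0.0000000000) = -6.453541

Answer: Theta = -6.453541


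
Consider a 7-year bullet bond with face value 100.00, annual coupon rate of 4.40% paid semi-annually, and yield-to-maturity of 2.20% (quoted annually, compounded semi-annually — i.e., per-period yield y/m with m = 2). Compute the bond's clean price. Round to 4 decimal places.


Answer: Price = 114.2007

Derivation:
Coupon per period c = face * coupon_rate / m = 2.200000
Periods per year m = 2; per-period yield y/m = 0.011000
Number of cashflows N = 14
Cashflows (t years, CF_t, discount factor 1/(1+y/m)^(m*t), PV):
  t = 0.5000: CF_t = 2.200000, DF = 0.989120, PV = 2.176063
  t = 1.0000: CF_t = 2.200000, DF = 0.978358, PV = 2.152387
  t = 1.5000: CF_t = 2.200000, DF = 0.967713, PV = 2.128968
  t = 2.0000: CF_t = 2.200000, DF = 0.957184, PV = 2.105805
  t = 2.5000: CF_t = 2.200000, DF = 0.946769, PV = 2.082893
  t = 3.0000: CF_t = 2.200000, DF = 0.936468, PV = 2.060230
  t = 3.5000: CF_t = 2.200000, DF = 0.926279, PV = 2.037814
  t = 4.0000: CF_t = 2.200000, DF = 0.916201, PV = 2.015642
  t = 4.5000: CF_t = 2.200000, DF = 0.906232, PV = 1.993711
  t = 5.0000: CF_t = 2.200000, DF = 0.896372, PV = 1.972019
  t = 5.5000: CF_t = 2.200000, DF = 0.886620, PV = 1.950563
  t = 6.0000: CF_t = 2.200000, DF = 0.876973, PV = 1.929340
  t = 6.5000: CF_t = 2.200000, DF = 0.867431, PV = 1.908348
  t = 7.0000: CF_t = 102.200000, DF = 0.857993, PV = 87.686900
Price P = sum_t PV_t = 114.200685


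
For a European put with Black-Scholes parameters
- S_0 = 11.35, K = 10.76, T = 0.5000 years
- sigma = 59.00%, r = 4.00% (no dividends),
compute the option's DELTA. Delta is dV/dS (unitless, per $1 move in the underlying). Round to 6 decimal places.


Answer: Delta = -0.350307

Derivation:
d1 = 0.3844915635; d2 = -0.0327014374
phi(d1) = 0.3705171990; exp(-qT) = 1.0000000000; exp(-rT) = 0.9801986733
N(-d1) = 0.3503070738
Delta = -exp(-qT) * N(-d1) = -1.0000000000 * 0.3503070738 = -0.350307


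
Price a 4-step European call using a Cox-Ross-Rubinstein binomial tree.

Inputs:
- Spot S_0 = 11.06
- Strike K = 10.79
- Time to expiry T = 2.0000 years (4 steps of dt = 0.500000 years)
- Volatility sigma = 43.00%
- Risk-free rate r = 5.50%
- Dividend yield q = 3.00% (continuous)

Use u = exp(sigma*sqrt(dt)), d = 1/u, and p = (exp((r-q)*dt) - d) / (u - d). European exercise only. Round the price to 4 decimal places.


dt = T/N = 0.500000
u = exp(sigma*sqrt(dt)) = 1.355345; d = 1/u = 0.737820
p = (exp((r-q)*dt) - d) / (u - d) = 0.444935
Discount per step: exp(-r*dt) = 0.972875
Stock lattice S(k, i) with i counting down-moves:
  k=0: S(0,0) = 11.0600
  k=1: S(1,0) = 14.9901; S(1,1) = 8.1603
  k=2: S(2,0) = 20.3168; S(2,1) = 11.0600; S(2,2) = 6.0208
  k=3: S(3,0) = 27.5362; S(3,1) = 14.9901; S(3,2) = 8.1603; S(3,3) = 4.4423
  k=4: S(4,0) = 37.3211; S(4,1) = 20.3168; S(4,2) = 11.0600; S(4,3) = 6.0208; S(4,4) = 3.2776
Terminal payoffs V(N, i) = max(S_T - K, 0):
  V(4,0) = 26.531093; V(4,1) = 9.526774; V(4,2) = 0.270000; V(4,3) = 0.000000; V(4,4) = 0.000000
Backward induction: V(k, i) = exp(-r*dt) * [p * V(k+1, i) + (1-p) * V(k+1, i+1)].
  V(3,0) = exp(-r*dt) * [p*26.531093 + (1-p)*9.526774] = 16.628955
  V(3,1) = exp(-r*dt) * [p*9.526774 + (1-p)*0.270000] = 4.269622
  V(3,2) = exp(-r*dt) * [p*0.270000 + (1-p)*0.000000] = 0.116874
  V(3,3) = exp(-r*dt) * [p*0.000000 + (1-p)*0.000000] = 0.000000
  V(2,0) = exp(-r*dt) * [p*16.628955 + (1-p)*4.269622] = 9.503747
  V(2,1) = exp(-r*dt) * [p*4.269622 + (1-p)*0.116874] = 1.911289
  V(2,2) = exp(-r*dt) * [p*0.116874 + (1-p)*0.000000] = 0.050591
  V(1,0) = exp(-r*dt) * [p*9.503747 + (1-p)*1.911289] = 5.145965
  V(1,1) = exp(-r*dt) * [p*1.911289 + (1-p)*0.050591] = 0.854652
  V(0,0) = exp(-r*dt) * [p*5.145965 + (1-p)*0.854652] = 2.689034

Answer: Price = V(0,0) = 2.6890


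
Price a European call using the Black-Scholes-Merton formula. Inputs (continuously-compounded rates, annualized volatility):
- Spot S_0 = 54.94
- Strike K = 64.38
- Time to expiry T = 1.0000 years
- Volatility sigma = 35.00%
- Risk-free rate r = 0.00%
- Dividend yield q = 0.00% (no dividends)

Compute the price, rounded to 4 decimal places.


d1 = (ln(S/K) + (r - q + 0.5*sigma^2) * T) / (sigma * sqrt(T)) = -0.27803241
d2 = d1 - sigma * sqrt(T) = -0.62803241
exp(-rT) = 1.00000000; exp(-qT) = 1.00000000
C = S_0 * exp(-qT) * N(d1) - K * exp(-rT) * N(d2)
N(d1) = 0.39049374; N(d2) = 0.26499135
C = 54.9400 * 1.00000000 * 0.39049374 - 64.3800 * 1.00000000 * 0.26499135 = 4.3936

Answer: Price = 4.3936


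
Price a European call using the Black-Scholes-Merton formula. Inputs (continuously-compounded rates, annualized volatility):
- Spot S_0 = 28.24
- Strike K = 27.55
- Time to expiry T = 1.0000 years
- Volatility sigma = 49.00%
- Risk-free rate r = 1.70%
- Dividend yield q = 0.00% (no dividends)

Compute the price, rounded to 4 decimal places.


d1 = (ln(S/K) + (r - q + 0.5*sigma^2) * T) / (sigma * sqrt(T)) = 0.33017730
d2 = d1 - sigma * sqrt(T) = -0.15982270
exp(-rT) = 0.98314368; exp(-qT) = 1.00000000
C = S_0 * exp(-qT) * N(d1) - K * exp(-rT) * N(d2)
N(d1) = 0.62936700; N(d2) = 0.43651037
C = 28.2400 * 1.00000000 * 0.62936700 - 27.5500 * 0.98314368 * 0.43651037 = 5.9502

Answer: Price = 5.9502


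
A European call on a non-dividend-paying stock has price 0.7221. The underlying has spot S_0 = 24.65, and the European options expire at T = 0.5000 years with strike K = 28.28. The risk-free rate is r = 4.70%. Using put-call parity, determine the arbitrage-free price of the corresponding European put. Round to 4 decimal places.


Answer: Put price = 3.6953

Derivation:
Put-call parity: C - P = S_0 * exp(-qT) - K * exp(-rT).
S_0 * exp(-qT) = 24.6500 * 1.00000000 = 24.65000000
K * exp(-rT) = 28.2800 * 0.97677397 = 27.62316800
P = C - S*exp(-qT) + K*exp(-rT)
P = 0.7221 - 24.65000000 + 27.62316800 = 3.6953


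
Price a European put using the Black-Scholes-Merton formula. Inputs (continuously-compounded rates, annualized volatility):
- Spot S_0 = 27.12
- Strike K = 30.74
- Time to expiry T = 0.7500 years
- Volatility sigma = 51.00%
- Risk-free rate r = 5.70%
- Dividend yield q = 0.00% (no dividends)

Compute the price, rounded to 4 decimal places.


Answer: Price = 6.1954

Derivation:
d1 = (ln(S/K) + (r - q + 0.5*sigma^2) * T) / (sigma * sqrt(T)) = 0.03394871
d2 = d1 - sigma * sqrt(T) = -0.40772425
exp(-rT) = 0.95815090; exp(-qT) = 1.00000000
P = K * exp(-rT) * N(-d2) - S_0 * exp(-qT) * N(-d1)
N(-d1) = 0.48645903; N(-d2) = 0.65826193
P = 30.7400 * 0.95815090 * 0.65826193 - 27.1200 * 1.00000000 * 0.48645903 = 6.1954


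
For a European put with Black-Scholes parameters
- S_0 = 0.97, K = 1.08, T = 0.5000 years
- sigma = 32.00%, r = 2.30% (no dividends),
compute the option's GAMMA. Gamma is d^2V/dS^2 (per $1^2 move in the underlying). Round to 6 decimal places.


Answer: Gamma = 1.731933

Derivation:
d1 = -0.3107745291; d2 = -0.5370486991
phi(d1) = 0.3801349578; exp(-qT) = 1.0000000000; exp(-rT) = 0.9885658722
Gamma = exp(-qT) * phi(d1) / (S * sigma * sqrt(T)) = 1.0000000000 * 0.3801349578 / (0.9700 * 0.3200 * 0.7071067812) = 1.731933


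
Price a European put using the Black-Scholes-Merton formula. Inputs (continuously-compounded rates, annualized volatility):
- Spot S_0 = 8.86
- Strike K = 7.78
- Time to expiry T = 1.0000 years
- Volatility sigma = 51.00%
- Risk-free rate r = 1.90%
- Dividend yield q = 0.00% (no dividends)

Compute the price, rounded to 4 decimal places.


Answer: Price = 1.1153

Derivation:
d1 = (ln(S/K) + (r - q + 0.5*sigma^2) * T) / (sigma * sqrt(T)) = 0.54713809
d2 = d1 - sigma * sqrt(T) = 0.03713809
exp(-rT) = 0.98117936; exp(-qT) = 1.00000000
P = K * exp(-rT) * N(-d2) - S_0 * exp(-qT) * N(-d1)
N(-d1) = 0.29214193; N(-d2) = 0.48518745
P = 7.7800 * 0.98117936 * 0.48518745 - 8.8600 * 1.00000000 * 0.29214193 = 1.1153


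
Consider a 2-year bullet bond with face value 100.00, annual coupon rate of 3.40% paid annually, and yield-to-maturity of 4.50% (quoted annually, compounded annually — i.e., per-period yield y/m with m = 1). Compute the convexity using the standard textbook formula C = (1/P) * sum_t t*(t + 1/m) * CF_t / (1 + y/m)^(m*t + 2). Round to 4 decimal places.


Coupon per period c = face * coupon_rate / m = 3.400000
Periods per year m = 1; per-period yield y/m = 0.045000
Number of cashflows N = 2
Cashflows (t years, CF_t, discount factor 1/(1+y/m)^(m*t), PV):
  t = 1.0000: CF_t = 3.400000, DF = 0.956938, PV = 3.253589
  t = 2.0000: CF_t = 103.400000, DF = 0.915730, PV = 94.686477
Price P = sum_t PV_t = 97.940065
Convexity numerator sum_t t*(t + 1/m) * CF_t / (1+y/m)^(m*t + 2):
  t = 1.0000: term = 5.958817
  t = 2.0000: term = 520.243458
Convexity = (1/P) * sum = 526.202274 / 97.940065 = 5.372697

Answer: Convexity = 5.3727


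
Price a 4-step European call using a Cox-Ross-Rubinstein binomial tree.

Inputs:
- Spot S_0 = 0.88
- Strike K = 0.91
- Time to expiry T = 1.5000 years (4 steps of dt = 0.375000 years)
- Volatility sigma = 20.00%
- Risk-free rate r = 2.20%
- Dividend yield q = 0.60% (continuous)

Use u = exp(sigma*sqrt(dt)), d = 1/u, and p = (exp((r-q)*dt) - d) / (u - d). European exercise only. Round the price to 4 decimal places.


dt = T/N = 0.375000
u = exp(sigma*sqrt(dt)) = 1.130290; d = 1/u = 0.884728
p = (exp((r-q)*dt) - d) / (u - d) = 0.493927
Discount per step: exp(-r*dt) = 0.991784
Stock lattice S(k, i) with i counting down-moves:
  k=0: S(0,0) = 0.8800
  k=1: S(1,0) = 0.9947; S(1,1) = 0.7786
  k=2: S(2,0) = 1.1242; S(2,1) = 0.8800; S(2,2) = 0.6888
  k=3: S(3,0) = 1.2707; S(3,1) = 0.9947; S(3,2) = 0.7786; S(3,3) = 0.6094
  k=4: S(4,0) = 1.4363; S(4,1) = 1.1242; S(4,2) = 0.8800; S(4,3) = 0.6888; S(4,4) = 0.5392
Terminal payoffs V(N, i) = max(S_T - K, 0):
  V(4,0) = 0.526292; V(4,1) = 0.214249; V(4,2) = 0.000000; V(4,3) = 0.000000; V(4,4) = 0.000000
Backward induction: V(k, i) = exp(-r*dt) * [p * V(k+1, i) + (1-p) * V(k+1, i+1)].
  V(3,0) = exp(-r*dt) * [p*0.526292 + (1-p)*0.214249] = 0.365349
  V(3,1) = exp(-r*dt) * [p*0.214249 + (1-p)*0.000000] = 0.104954
  V(3,2) = exp(-r*dt) * [p*0.000000 + (1-p)*0.000000] = 0.000000
  V(3,3) = exp(-r*dt) * [p*0.000000 + (1-p)*0.000000] = 0.000000
  V(2,0) = exp(-r*dt) * [p*0.365349 + (1-p)*0.104954] = 0.231651
  V(2,1) = exp(-r*dt) * [p*0.104954 + (1-p)*0.000000] = 0.051414
  V(2,2) = exp(-r*dt) * [p*0.000000 + (1-p)*0.000000] = 0.000000
  V(1,0) = exp(-r*dt) * [p*0.231651 + (1-p)*0.051414] = 0.139284
  V(1,1) = exp(-r*dt) * [p*0.051414 + (1-p)*0.000000] = 0.025186
  V(0,0) = exp(-r*dt) * [p*0.139284 + (1-p)*0.025186] = 0.080872

Answer: Price = V(0,0) = 0.0809


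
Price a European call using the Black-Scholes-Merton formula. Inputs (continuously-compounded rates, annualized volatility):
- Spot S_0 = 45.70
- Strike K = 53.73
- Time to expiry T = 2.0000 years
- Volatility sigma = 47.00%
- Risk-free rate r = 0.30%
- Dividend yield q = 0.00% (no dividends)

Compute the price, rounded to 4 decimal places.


Answer: Price = 9.3875

Derivation:
d1 = (ln(S/K) + (r - q + 0.5*sigma^2) * T) / (sigma * sqrt(T)) = 0.09783167
d2 = d1 - sigma * sqrt(T) = -0.56684870
exp(-rT) = 0.99401796; exp(-qT) = 1.00000000
C = S_0 * exp(-qT) * N(d1) - K * exp(-rT) * N(d2)
N(d1) = 0.53896702; N(d2) = 0.28540849
C = 45.7000 * 1.00000000 * 0.53896702 - 53.7300 * 0.99401796 * 0.28540849 = 9.3875


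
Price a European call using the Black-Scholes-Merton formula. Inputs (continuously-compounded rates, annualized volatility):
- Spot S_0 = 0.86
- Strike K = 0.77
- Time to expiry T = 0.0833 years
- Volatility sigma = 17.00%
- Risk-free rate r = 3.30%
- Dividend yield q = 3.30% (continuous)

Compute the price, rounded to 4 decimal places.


d1 = (ln(S/K) + (r - q + 0.5*sigma^2) * T) / (sigma * sqrt(T)) = 2.27750244
d2 = d1 - sigma * sqrt(T) = 2.22843749
exp(-rT) = 0.99725487; exp(-qT) = 0.99725487
C = S_0 * exp(-qT) * N(d1) - K * exp(-rT) * N(d2)
N(d1) = 0.98862188; N(d2) = 0.98707432
C = 0.8600 * 0.99725487 * 0.98862188 - 0.7700 * 0.99725487 * 0.98707432 = 0.0899

Answer: Price = 0.0899


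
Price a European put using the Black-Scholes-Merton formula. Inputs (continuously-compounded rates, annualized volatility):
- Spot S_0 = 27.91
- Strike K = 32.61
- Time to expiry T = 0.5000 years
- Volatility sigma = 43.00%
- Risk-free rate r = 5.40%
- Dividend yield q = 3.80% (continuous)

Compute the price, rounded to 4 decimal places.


d1 = (ln(S/K) + (r - q + 0.5*sigma^2) * T) / (sigma * sqrt(T)) = -0.33352070
d2 = d1 - sigma * sqrt(T) = -0.63757662
exp(-rT) = 0.97336124; exp(-qT) = 0.98117936
P = K * exp(-rT) * N(-d2) - S_0 * exp(-qT) * N(-d1)
N(-d1) = 0.63062937; N(-d2) = 0.73812534
P = 32.6100 * 0.97336124 * 0.73812534 - 27.9100 * 0.98117936 * 0.63062937 = 6.1595

Answer: Price = 6.1595


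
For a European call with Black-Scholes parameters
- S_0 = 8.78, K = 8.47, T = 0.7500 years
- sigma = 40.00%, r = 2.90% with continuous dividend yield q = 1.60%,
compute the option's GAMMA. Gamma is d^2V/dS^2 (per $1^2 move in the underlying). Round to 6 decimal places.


Answer: Gamma = 0.123708

Derivation:
d1 = 0.3051177787; d2 = -0.0412923829
phi(d1) = 0.3807977203; exp(-qT) = 0.9880717129; exp(-rT) = 0.9784848257
Gamma = exp(-qT) * phi(d1) / (S * sigma * sqrt(T)) = 0.9880717129 * 0.3807977203 / (8.7800 * 0.4000 * 0.8660254038) = 0.123708


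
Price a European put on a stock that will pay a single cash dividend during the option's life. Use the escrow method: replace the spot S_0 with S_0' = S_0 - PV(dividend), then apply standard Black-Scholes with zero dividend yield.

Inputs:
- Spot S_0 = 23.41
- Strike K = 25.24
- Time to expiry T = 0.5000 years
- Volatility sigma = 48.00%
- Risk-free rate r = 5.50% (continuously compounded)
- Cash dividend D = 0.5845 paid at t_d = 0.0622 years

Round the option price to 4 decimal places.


PV(D) = D * exp(-r * t_d) = 0.5845 * 0.99658484 = 0.58250384
S_0' = S_0 - PV(D) = 23.4100 - 0.58250384 = 22.82749616
d1 = (ln(S_0'/K) + (r + sigma^2/2)*T) / (sigma*sqrt(T)) = -0.04526737
d2 = d1 - sigma*sqrt(T) = -0.38467863
exp(-rT) = 0.97287468
N(-d1) = 0.51805290; N(-d2) = 0.64976223
P = K * exp(-rT) * N(-d2) - S_0' * N(-d1) = 25.2400 * 0.97287468 * 0.64976223 - 22.82749616 * 0.51805290 = 4.1293

Answer: Price = 4.1293


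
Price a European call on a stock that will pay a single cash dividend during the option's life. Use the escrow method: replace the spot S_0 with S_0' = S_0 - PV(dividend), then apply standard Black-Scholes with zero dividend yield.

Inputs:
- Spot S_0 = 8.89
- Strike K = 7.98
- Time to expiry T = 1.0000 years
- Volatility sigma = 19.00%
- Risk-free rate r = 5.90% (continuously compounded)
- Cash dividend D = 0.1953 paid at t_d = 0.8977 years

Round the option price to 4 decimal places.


Answer: Price = 1.3769

Derivation:
PV(D) = D * exp(-r * t_d) = 0.1953 * 0.94841387 = 0.18522523
S_0' = S_0 - PV(D) = 8.8900 - 0.18522523 = 8.70477477
d1 = (ln(S_0'/K) + (r + sigma^2/2)*T) / (sigma*sqrt(T)) = 0.86306994
d2 = d1 - sigma*sqrt(T) = 0.67306994
exp(-rT) = 0.94270677
N(d1) = 0.80595049; N(d2) = 0.74954860
C = S_0' * N(d1) - K * exp(-rT) * N(d2) = 8.70477477 * 0.80595049 - 7.9800 * 0.94270677 * 0.74954860 = 1.3769


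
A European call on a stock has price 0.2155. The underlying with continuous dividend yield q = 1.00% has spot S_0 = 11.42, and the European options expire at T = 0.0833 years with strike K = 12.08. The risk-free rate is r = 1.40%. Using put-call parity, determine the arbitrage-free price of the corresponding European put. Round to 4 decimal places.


Answer: Put price = 0.8709

Derivation:
Put-call parity: C - P = S_0 * exp(-qT) - K * exp(-rT).
S_0 * exp(-qT) = 11.4200 * 0.99916735 = 11.41049110
K * exp(-rT) = 12.0800 * 0.99883448 = 12.06592052
P = C - S*exp(-qT) + K*exp(-rT)
P = 0.2155 - 11.41049110 + 12.06592052 = 0.8709


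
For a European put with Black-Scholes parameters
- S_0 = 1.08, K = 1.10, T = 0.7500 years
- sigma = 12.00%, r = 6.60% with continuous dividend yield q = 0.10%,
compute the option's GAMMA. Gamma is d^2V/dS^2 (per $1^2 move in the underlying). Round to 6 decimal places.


Answer: Gamma = 3.347176

Derivation:
d1 = 0.3444939488; d2 = 0.2405709003
phi(d1) = 0.3759584776; exp(-qT) = 0.9992502812; exp(-rT) = 0.9517051581
Gamma = exp(-qT) * phi(d1) / (S * sigma * sqrt(T)) = 0.9992502812 * 0.3759584776 / (1.0800 * 0.1200 * 0.8660254038) = 3.347176


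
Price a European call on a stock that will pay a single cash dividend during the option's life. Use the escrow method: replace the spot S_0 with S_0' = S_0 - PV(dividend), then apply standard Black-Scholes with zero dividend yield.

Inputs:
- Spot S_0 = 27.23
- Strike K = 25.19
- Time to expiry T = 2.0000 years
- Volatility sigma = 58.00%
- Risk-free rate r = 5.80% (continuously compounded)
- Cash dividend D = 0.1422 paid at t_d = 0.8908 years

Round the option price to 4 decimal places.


Answer: Price = 10.4096

Derivation:
PV(D) = D * exp(-r * t_d) = 0.1422 * 0.94964562 = 0.13503961
S_0' = S_0 - PV(D) = 27.2300 - 0.13503961 = 27.09496039
d1 = (ln(S_0'/K) + (r + sigma^2/2)*T) / (sigma*sqrt(T)) = 0.64042010
d2 = d1 - sigma*sqrt(T) = -0.17982377
exp(-rT) = 0.89047522
N(d1) = 0.73905024; N(d2) = 0.42864546
C = S_0' * N(d1) - K * exp(-rT) * N(d2) = 27.09496039 * 0.73905024 - 25.1900 * 0.89047522 * 0.42864546 = 10.4096


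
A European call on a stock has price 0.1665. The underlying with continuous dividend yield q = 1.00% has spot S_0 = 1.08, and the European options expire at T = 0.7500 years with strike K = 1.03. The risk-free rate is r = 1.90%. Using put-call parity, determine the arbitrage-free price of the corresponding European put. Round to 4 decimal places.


Answer: Put price = 0.1100

Derivation:
Put-call parity: C - P = S_0 * exp(-qT) - K * exp(-rT).
S_0 * exp(-qT) = 1.0800 * 0.99252805 = 1.07193030
K * exp(-rT) = 1.0300 * 0.98585105 = 1.01542658
P = C - S*exp(-qT) + K*exp(-rT)
P = 0.1665 - 1.07193030 + 1.01542658 = 0.1100


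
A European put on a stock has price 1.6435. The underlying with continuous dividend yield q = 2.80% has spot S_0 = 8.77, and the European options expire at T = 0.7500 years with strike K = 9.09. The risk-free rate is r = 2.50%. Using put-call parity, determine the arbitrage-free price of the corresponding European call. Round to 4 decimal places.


Answer: Call price = 1.3101

Derivation:
Put-call parity: C - P = S_0 * exp(-qT) - K * exp(-rT).
S_0 * exp(-qT) = 8.7700 * 0.97921896 = 8.58775032
K * exp(-rT) = 9.0900 * 0.98142469 = 8.92115041
C = P + S*exp(-qT) - K*exp(-rT)
C = 1.6435 + 8.58775032 - 8.92115041 = 1.3101


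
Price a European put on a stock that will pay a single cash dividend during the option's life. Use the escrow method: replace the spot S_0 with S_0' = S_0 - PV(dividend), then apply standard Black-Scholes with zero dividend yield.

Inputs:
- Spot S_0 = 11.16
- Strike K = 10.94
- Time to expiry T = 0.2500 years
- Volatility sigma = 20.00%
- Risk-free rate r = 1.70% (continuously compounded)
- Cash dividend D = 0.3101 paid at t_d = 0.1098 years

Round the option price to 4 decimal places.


PV(D) = D * exp(-r * t_d) = 0.3101 * 0.99813514 = 0.30952171
S_0' = S_0 - PV(D) = 11.1600 - 0.30952171 = 10.85047829
d1 = (ln(S_0'/K) + (r + sigma^2/2)*T) / (sigma*sqrt(T)) = 0.01033364
d2 = d1 - sigma*sqrt(T) = -0.08966636
exp(-rT) = 0.99575902
N(-d1) = 0.49587755; N(-d2) = 0.53572382
P = K * exp(-rT) * N(-d2) - S_0' * N(-d1) = 10.9400 * 0.99575902 * 0.53572382 - 10.85047829 * 0.49587755 = 0.4555

Answer: Price = 0.4555


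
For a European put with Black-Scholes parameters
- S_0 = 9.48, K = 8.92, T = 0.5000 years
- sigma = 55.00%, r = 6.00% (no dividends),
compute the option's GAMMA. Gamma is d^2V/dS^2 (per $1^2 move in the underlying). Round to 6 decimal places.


d1 = 0.4281553922; d2 = 0.0392466625
phi(d1) = 0.3640015864; exp(-qT) = 1.0000000000; exp(-rT) = 0.9704455335
Gamma = exp(-qT) * phi(d1) / (S * sigma * sqrt(T)) = 1.0000000000 * 0.3640015864 / (9.4800 * 0.5500 * 0.7071067812) = 0.098730

Answer: Gamma = 0.098730


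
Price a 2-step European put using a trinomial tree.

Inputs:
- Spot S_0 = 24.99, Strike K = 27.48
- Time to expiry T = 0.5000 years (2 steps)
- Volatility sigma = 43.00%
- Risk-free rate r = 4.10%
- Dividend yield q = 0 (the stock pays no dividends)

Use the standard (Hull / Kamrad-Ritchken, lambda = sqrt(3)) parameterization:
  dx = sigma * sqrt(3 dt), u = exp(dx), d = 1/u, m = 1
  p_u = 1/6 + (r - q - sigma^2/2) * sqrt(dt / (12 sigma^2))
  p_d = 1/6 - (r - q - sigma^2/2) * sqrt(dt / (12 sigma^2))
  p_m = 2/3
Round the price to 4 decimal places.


Answer: Price = V(0,0) = 4.2010

Derivation:
dt = T/N = 0.250000; dx = sigma*sqrt(3*dt) = 0.372391
u = exp(dx) = 1.451200; d = 1/u = 0.689085
p_u = 0.149397, p_m = 0.666667, p_d = 0.183937
Discount per step: exp(-r*dt) = 0.989802
Stock lattice S(k, j) with j the centered position index:
  k=0: S(0,+0) = 24.9900
  k=1: S(1,-1) = 17.2202; S(1,+0) = 24.9900; S(1,+1) = 36.2655
  k=2: S(2,-2) = 11.8662; S(2,-1) = 17.2202; S(2,+0) = 24.9900; S(2,+1) = 36.2655; S(2,+2) = 52.6285
Terminal payoffs V(N, j) = max(K - S_T, 0):
  V(2,-2) = 15.613801; V(2,-1) = 10.259771; V(2,+0) = 2.490000; V(2,+1) = 0.000000; V(2,+2) = 0.000000
Backward induction: V(k, j) = exp(-r*dt) * [p_u * V(k+1, j+1) + p_m * V(k+1, j) + p_d * V(k+1, j-1)]
  V(1,-1) = exp(-r*dt) * [p_u*2.490000 + p_m*10.259771 + p_d*15.613801] = 9.980966
  V(1,+0) = exp(-r*dt) * [p_u*0.000000 + p_m*2.490000 + p_d*10.259771] = 3.510977
  V(1,+1) = exp(-r*dt) * [p_u*0.000000 + p_m*0.000000 + p_d*2.490000] = 0.453332
  V(0,+0) = exp(-r*dt) * [p_u*0.453332 + p_m*3.510977 + p_d*9.980966] = 4.200964


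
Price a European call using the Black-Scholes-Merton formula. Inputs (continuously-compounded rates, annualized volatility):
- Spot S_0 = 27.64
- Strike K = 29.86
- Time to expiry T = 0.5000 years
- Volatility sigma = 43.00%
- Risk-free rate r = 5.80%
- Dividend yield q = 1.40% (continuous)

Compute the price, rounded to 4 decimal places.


d1 = (ln(S/K) + (r - q + 0.5*sigma^2) * T) / (sigma * sqrt(T)) = -0.02970109
d2 = d1 - sigma * sqrt(T) = -0.33375701
exp(-rT) = 0.97141646; exp(-qT) = 0.99302444
C = S_0 * exp(-qT) * N(d1) - K * exp(-rT) * N(d2)
N(d1) = 0.48815272; N(d2) = 0.36928146
C = 27.6400 * 0.99302444 * 0.48815272 - 29.8600 * 0.97141646 * 0.36928146 = 2.6869

Answer: Price = 2.6869


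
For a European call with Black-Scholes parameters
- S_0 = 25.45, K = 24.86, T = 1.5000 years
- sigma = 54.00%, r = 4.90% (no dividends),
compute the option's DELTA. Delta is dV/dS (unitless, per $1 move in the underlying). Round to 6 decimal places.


d1 = 0.4772810456; d2 = -0.1840811850
phi(d1) = 0.3559955204; exp(-qT) = 1.0000000000; exp(-rT) = 0.9291361458
N(d1) = 0.6834189969
Delta = exp(-qT) * N(d1) = 1.0000000000 * 0.6834189969 = 0.683419

Answer: Delta = 0.683419


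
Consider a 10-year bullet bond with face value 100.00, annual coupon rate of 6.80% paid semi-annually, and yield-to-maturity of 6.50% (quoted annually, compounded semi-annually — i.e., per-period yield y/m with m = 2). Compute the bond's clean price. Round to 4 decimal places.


Coupon per period c = face * coupon_rate / m = 3.400000
Periods per year m = 2; per-period yield y/m = 0.032500
Number of cashflows N = 20
Cashflows (t years, CF_t, discount factor 1/(1+y/m)^(m*t), PV):
  t = 0.5000: CF_t = 3.400000, DF = 0.968523, PV = 3.292978
  t = 1.0000: CF_t = 3.400000, DF = 0.938037, PV = 3.189325
  t = 1.5000: CF_t = 3.400000, DF = 0.908510, PV = 3.088935
  t = 2.0000: CF_t = 3.400000, DF = 0.879913, PV = 2.991704
  t = 2.5000: CF_t = 3.400000, DF = 0.852216, PV = 2.897534
  t = 3.0000: CF_t = 3.400000, DF = 0.825391, PV = 2.806329
  t = 3.5000: CF_t = 3.400000, DF = 0.799410, PV = 2.717994
  t = 4.0000: CF_t = 3.400000, DF = 0.774247, PV = 2.632440
  t = 4.5000: CF_t = 3.400000, DF = 0.749876, PV = 2.549578
  t = 5.0000: CF_t = 3.400000, DF = 0.726272, PV = 2.469325
  t = 5.5000: CF_t = 3.400000, DF = 0.703411, PV = 2.391598
  t = 6.0000: CF_t = 3.400000, DF = 0.681270, PV = 2.316318
  t = 6.5000: CF_t = 3.400000, DF = 0.659826, PV = 2.243407
  t = 7.0000: CF_t = 3.400000, DF = 0.639056, PV = 2.172792
  t = 7.5000: CF_t = 3.400000, DF = 0.618941, PV = 2.104399
  t = 8.0000: CF_t = 3.400000, DF = 0.599458, PV = 2.038158
  t = 8.5000: CF_t = 3.400000, DF = 0.580589, PV = 1.974003
  t = 9.0000: CF_t = 3.400000, DF = 0.562314, PV = 1.911868
  t = 9.5000: CF_t = 3.400000, DF = 0.544614, PV = 1.851688
  t = 10.0000: CF_t = 103.400000, DF = 0.527471, PV = 54.540527
Price P = sum_t PV_t = 102.180902

Answer: Price = 102.1809


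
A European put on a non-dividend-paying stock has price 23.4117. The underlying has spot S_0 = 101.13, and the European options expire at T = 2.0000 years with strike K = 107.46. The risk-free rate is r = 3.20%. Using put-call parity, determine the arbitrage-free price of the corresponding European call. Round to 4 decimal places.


Answer: Call price = 23.7437

Derivation:
Put-call parity: C - P = S_0 * exp(-qT) - K * exp(-rT).
S_0 * exp(-qT) = 101.1300 * 1.00000000 = 101.13000000
K * exp(-rT) = 107.4600 * 0.93800500 = 100.79801725
C = P + S*exp(-qT) - K*exp(-rT)
C = 23.4117 + 101.13000000 - 100.79801725 = 23.7437


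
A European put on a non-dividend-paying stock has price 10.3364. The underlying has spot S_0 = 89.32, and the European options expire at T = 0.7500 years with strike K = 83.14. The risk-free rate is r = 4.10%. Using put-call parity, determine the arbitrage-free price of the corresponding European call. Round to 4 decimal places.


Put-call parity: C - P = S_0 * exp(-qT) - K * exp(-rT).
S_0 * exp(-qT) = 89.3200 * 1.00000000 = 89.32000000
K * exp(-rT) = 83.1400 * 0.96971797 = 80.62235221
C = P + S*exp(-qT) - K*exp(-rT)
C = 10.3364 + 89.32000000 - 80.62235221 = 19.0340

Answer: Call price = 19.0340


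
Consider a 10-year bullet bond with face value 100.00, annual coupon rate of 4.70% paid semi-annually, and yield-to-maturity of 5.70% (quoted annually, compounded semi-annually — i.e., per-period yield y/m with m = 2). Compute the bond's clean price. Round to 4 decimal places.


Coupon per period c = face * coupon_rate / m = 2.350000
Periods per year m = 2; per-period yield y/m = 0.028500
Number of cashflows N = 20
Cashflows (t years, CF_t, discount factor 1/(1+y/m)^(m*t), PV):
  t = 0.5000: CF_t = 2.350000, DF = 0.972290, PV = 2.284881
  t = 1.0000: CF_t = 2.350000, DF = 0.945347, PV = 2.221566
  t = 1.5000: CF_t = 2.350000, DF = 0.919152, PV = 2.160006
  t = 2.0000: CF_t = 2.350000, DF = 0.893682, PV = 2.100152
  t = 2.5000: CF_t = 2.350000, DF = 0.868917, PV = 2.041956
  t = 3.0000: CF_t = 2.350000, DF = 0.844840, PV = 1.985373
  t = 3.5000: CF_t = 2.350000, DF = 0.821429, PV = 1.930358
  t = 4.0000: CF_t = 2.350000, DF = 0.798667, PV = 1.876867
  t = 4.5000: CF_t = 2.350000, DF = 0.776536, PV = 1.824859
  t = 5.0000: CF_t = 2.350000, DF = 0.755018, PV = 1.774291
  t = 5.5000: CF_t = 2.350000, DF = 0.734096, PV = 1.725125
  t = 6.0000: CF_t = 2.350000, DF = 0.713754, PV = 1.677321
  t = 6.5000: CF_t = 2.350000, DF = 0.693976, PV = 1.630842
  t = 7.0000: CF_t = 2.350000, DF = 0.674745, PV = 1.585651
  t = 7.5000: CF_t = 2.350000, DF = 0.656048, PV = 1.541713
  t = 8.0000: CF_t = 2.350000, DF = 0.637869, PV = 1.498991
  t = 8.5000: CF_t = 2.350000, DF = 0.620193, PV = 1.457454
  t = 9.0000: CF_t = 2.350000, DF = 0.603007, PV = 1.417067
  t = 9.5000: CF_t = 2.350000, DF = 0.586298, PV = 1.377800
  t = 10.0000: CF_t = 102.350000, DF = 0.570051, PV = 58.344769
Price P = sum_t PV_t = 92.457044

Answer: Price = 92.4570


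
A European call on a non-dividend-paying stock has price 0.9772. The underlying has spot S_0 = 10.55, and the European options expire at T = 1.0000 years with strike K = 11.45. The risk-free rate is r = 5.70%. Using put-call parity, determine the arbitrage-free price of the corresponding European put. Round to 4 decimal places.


Answer: Put price = 1.2428

Derivation:
Put-call parity: C - P = S_0 * exp(-qT) - K * exp(-rT).
S_0 * exp(-qT) = 10.5500 * 1.00000000 = 10.55000000
K * exp(-rT) = 11.4500 * 0.94459407 = 10.81560209
P = C - S*exp(-qT) + K*exp(-rT)
P = 0.9772 - 10.55000000 + 10.81560209 = 1.2428


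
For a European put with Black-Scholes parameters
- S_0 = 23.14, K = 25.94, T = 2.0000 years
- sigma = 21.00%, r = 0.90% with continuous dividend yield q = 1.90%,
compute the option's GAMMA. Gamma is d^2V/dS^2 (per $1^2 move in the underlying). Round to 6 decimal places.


d1 = -0.3034614651; d2 = -0.6004463132
phi(d1) = 0.3809896904; exp(-qT) = 0.9627129409; exp(-rT) = 0.9821610324
Gamma = exp(-qT) * phi(d1) / (S * sigma * sqrt(T)) = 0.9627129409 * 0.3809896904 / (23.1400 * 0.2100 * 1.4142135624) = 0.053372

Answer: Gamma = 0.053372


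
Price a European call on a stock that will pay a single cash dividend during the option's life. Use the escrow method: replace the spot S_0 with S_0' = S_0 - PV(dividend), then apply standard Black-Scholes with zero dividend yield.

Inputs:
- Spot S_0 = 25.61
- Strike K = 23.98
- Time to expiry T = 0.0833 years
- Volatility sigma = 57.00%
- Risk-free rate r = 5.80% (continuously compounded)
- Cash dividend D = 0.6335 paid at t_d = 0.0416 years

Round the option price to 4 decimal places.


Answer: Price = 2.2188

Derivation:
PV(D) = D * exp(-r * t_d) = 0.6335 * 0.99759011 = 0.63197333
S_0' = S_0 - PV(D) = 25.6100 - 0.63197333 = 24.97802667
d1 = (ln(S_0'/K) + (r + sigma^2/2)*T) / (sigma*sqrt(T)) = 0.35948667
d2 = d1 - sigma*sqrt(T) = 0.19497476
exp(-rT) = 0.99518025
N(d1) = 0.64038448; N(d2) = 0.57729365
C = S_0' * N(d1) - K * exp(-rT) * N(d2) = 24.97802667 * 0.64038448 - 23.9800 * 0.99518025 * 0.57729365 = 2.2188


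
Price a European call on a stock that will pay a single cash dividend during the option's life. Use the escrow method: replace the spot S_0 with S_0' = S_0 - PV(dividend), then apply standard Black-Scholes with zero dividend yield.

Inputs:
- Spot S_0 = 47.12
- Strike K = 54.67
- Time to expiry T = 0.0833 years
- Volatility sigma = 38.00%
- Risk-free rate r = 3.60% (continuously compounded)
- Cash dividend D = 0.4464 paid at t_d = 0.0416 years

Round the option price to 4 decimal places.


PV(D) = D * exp(-r * t_d) = 0.4464 * 0.99850352 = 0.44573197
S_0' = S_0 - PV(D) = 47.1200 - 0.44573197 = 46.67426803
d1 = (ln(S_0'/K) + (r + sigma^2/2)*T) / (sigma*sqrt(T)) = -1.35955848
d2 = d1 - sigma*sqrt(T) = -1.46923309
exp(-rT) = 0.99700569
N(d1) = 0.08698484; N(d2) = 0.07088479
C = S_0' * N(d1) - K * exp(-rT) * N(d2) = 46.67426803 * 0.08698484 - 54.6700 * 0.99700569 * 0.07088479 = 0.1963

Answer: Price = 0.1963


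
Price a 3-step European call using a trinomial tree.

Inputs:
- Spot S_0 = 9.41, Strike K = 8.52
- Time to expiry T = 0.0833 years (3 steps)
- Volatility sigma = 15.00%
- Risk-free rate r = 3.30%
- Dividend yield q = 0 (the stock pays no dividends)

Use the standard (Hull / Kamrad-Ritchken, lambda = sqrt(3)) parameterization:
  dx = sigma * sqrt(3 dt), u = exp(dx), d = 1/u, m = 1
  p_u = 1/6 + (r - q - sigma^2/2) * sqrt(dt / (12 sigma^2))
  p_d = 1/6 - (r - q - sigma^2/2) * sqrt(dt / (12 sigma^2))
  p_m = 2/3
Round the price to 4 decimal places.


dt = T/N = 0.027767; dx = sigma*sqrt(3*dt) = 0.043293
u = exp(dx) = 1.044243; d = 1/u = 0.957631
p_u = 0.173642, p_m = 0.666667, p_d = 0.159692
Discount per step: exp(-r*dt) = 0.999084
Stock lattice S(k, j) with j the centered position index:
  k=0: S(0,+0) = 9.4100
  k=1: S(1,-1) = 9.0113; S(1,+0) = 9.4100; S(1,+1) = 9.8263
  k=2: S(2,-2) = 8.6295; S(2,-1) = 9.0113; S(2,+0) = 9.4100; S(2,+1) = 9.8263; S(2,+2) = 10.2611
  k=3: S(3,-3) = 8.2639; S(3,-2) = 8.6295; S(3,-1) = 9.0113; S(3,+0) = 9.4100; S(3,+1) = 9.8263; S(3,+2) = 10.2611; S(3,+3) = 10.7151
Terminal payoffs V(N, j) = max(S_T - K, 0):
  V(3,-3) = 0.000000; V(3,-2) = 0.109510; V(3,-1) = 0.491309; V(3,+0) = 0.890000; V(3,+1) = 1.306330; V(3,+2) = 1.741081; V(3,+3) = 2.195066
Backward induction: V(k, j) = exp(-r*dt) * [p_u * V(k+1, j+1) + p_m * V(k+1, j) + p_d * V(k+1, j-1)]
  V(2,-2) = exp(-r*dt) * [p_u*0.491309 + p_m*0.109510 + p_d*0.000000] = 0.158173
  V(2,-1) = exp(-r*dt) * [p_u*0.890000 + p_m*0.491309 + p_d*0.109510] = 0.499111
  V(2,+0) = exp(-r*dt) * [p_u*1.306330 + p_m*0.890000 + p_d*0.491309] = 0.897802
  V(2,+1) = exp(-r*dt) * [p_u*1.741081 + p_m*1.306330 + p_d*0.890000] = 1.314132
  V(2,+2) = exp(-r*dt) * [p_u*2.195066 + p_m*1.741081 + p_d*1.306330] = 1.748882
  V(1,-1) = exp(-r*dt) * [p_u*0.897802 + p_m*0.499111 + p_d*0.158173] = 0.513424
  V(1,+0) = exp(-r*dt) * [p_u*1.314132 + p_m*0.897802 + p_d*0.499111] = 0.905596
  V(1,+1) = exp(-r*dt) * [p_u*1.748882 + p_m*1.314132 + p_d*0.897802] = 1.321926
  V(0,+0) = exp(-r*dt) * [p_u*1.321926 + p_m*0.905596 + p_d*0.513424] = 0.914423

Answer: Price = V(0,0) = 0.9144


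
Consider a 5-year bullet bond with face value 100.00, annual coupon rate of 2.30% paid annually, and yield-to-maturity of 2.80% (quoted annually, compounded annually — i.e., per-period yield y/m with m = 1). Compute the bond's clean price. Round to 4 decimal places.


Coupon per period c = face * coupon_rate / m = 2.300000
Periods per year m = 1; per-period yield y/m = 0.028000
Number of cashflows N = 5
Cashflows (t years, CF_t, discount factor 1/(1+y/m)^(m*t), PV):
  t = 1.0000: CF_t = 2.300000, DF = 0.972763, PV = 2.237354
  t = 2.0000: CF_t = 2.300000, DF = 0.946267, PV = 2.176414
  t = 3.0000: CF_t = 2.300000, DF = 0.920493, PV = 2.117135
  t = 4.0000: CF_t = 2.300000, DF = 0.895422, PV = 2.059470
  t = 5.0000: CF_t = 102.300000, DF = 0.871033, PV = 89.106638
Price P = sum_t PV_t = 97.697011

Answer: Price = 97.6970


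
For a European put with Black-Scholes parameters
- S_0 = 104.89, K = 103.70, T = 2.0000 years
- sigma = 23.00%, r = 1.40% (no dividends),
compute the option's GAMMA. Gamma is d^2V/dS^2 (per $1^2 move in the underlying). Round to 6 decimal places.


Answer: Gamma = 0.011232

Derivation:
d1 = 0.2837959746; d2 = -0.0414731447
phi(d1) = 0.3831960232; exp(-qT) = 1.0000000000; exp(-rT) = 0.9723883668
Gamma = exp(-qT) * phi(d1) / (S * sigma * sqrt(T)) = 1.0000000000 * 0.3831960232 / (104.8900 * 0.2300 * 1.4142135624) = 0.011232


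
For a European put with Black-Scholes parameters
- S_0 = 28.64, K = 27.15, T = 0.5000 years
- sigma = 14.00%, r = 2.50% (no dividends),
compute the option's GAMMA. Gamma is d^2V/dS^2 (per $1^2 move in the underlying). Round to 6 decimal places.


d1 = 0.7154637299; d2 = 0.6164687805
phi(d1) = 0.3088552039; exp(-qT) = 1.0000000000; exp(-rT) = 0.9875778005
Gamma = exp(-qT) * phi(d1) / (S * sigma * sqrt(T)) = 1.0000000000 * 0.3088552039 / (28.6400 * 0.1400 * 0.7071067812) = 0.108935

Answer: Gamma = 0.108935


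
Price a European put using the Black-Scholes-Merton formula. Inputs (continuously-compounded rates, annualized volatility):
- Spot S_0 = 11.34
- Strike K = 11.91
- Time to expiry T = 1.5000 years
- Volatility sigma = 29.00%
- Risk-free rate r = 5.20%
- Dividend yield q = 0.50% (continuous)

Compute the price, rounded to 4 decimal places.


Answer: Price = 1.4530

Derivation:
d1 = (ln(S/K) + (r - q + 0.5*sigma^2) * T) / (sigma * sqrt(T)) = 0.23800288
d2 = d1 - sigma * sqrt(T) = -0.11717313
exp(-rT) = 0.92496443; exp(-qT) = 0.99252805
P = K * exp(-rT) * N(-d2) - S_0 * exp(-qT) * N(-d1)
N(-d1) = 0.40593943; N(-d2) = 0.54663857
P = 11.9100 * 0.92496443 * 0.54663857 - 11.3400 * 0.99252805 * 0.40593943 = 1.4530


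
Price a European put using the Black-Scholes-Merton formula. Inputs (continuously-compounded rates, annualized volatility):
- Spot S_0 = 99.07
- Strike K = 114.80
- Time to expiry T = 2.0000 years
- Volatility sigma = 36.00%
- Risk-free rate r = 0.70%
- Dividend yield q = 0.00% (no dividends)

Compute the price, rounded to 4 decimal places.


Answer: Price = 29.1044

Derivation:
d1 = (ln(S/K) + (r - q + 0.5*sigma^2) * T) / (sigma * sqrt(T)) = -0.00739479
d2 = d1 - sigma * sqrt(T) = -0.51651167
exp(-rT) = 0.98609754; exp(-qT) = 1.00000000
P = K * exp(-rT) * N(-d2) - S_0 * exp(-qT) * N(-d1)
N(-d1) = 0.50295007; N(-d2) = 0.69725146
P = 114.8000 * 0.98609754 * 0.69725146 - 99.0700 * 1.00000000 * 0.50295007 = 29.1044


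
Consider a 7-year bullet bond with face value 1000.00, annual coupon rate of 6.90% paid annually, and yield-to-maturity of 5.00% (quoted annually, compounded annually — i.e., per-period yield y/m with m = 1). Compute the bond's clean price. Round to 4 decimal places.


Answer: Price = 1109.9411

Derivation:
Coupon per period c = face * coupon_rate / m = 69.000000
Periods per year m = 1; per-period yield y/m = 0.050000
Number of cashflows N = 7
Cashflows (t years, CF_t, discount factor 1/(1+y/m)^(m*t), PV):
  t = 1.0000: CF_t = 69.000000, DF = 0.952381, PV = 65.714286
  t = 2.0000: CF_t = 69.000000, DF = 0.907029, PV = 62.585034
  t = 3.0000: CF_t = 69.000000, DF = 0.863838, PV = 59.604794
  t = 4.0000: CF_t = 69.000000, DF = 0.822702, PV = 56.766471
  t = 5.0000: CF_t = 69.000000, DF = 0.783526, PV = 54.063305
  t = 6.0000: CF_t = 69.000000, DF = 0.746215, PV = 51.488862
  t = 7.0000: CF_t = 1069.000000, DF = 0.710681, PV = 759.718342
Price P = sum_t PV_t = 1109.941095


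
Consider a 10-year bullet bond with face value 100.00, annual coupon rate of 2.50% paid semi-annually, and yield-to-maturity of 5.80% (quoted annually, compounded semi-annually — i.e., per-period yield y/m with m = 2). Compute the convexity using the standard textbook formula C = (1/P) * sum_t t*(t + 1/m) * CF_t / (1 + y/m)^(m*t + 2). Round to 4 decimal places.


Answer: Convexity = 82.2896

Derivation:
Coupon per period c = face * coupon_rate / m = 1.250000
Periods per year m = 2; per-period yield y/m = 0.029000
Number of cashflows N = 20
Cashflows (t years, CF_t, discount factor 1/(1+y/m)^(m*t), PV):
  t = 0.5000: CF_t = 1.250000, DF = 0.971817, PV = 1.214772
  t = 1.0000: CF_t = 1.250000, DF = 0.944429, PV = 1.180536
  t = 1.5000: CF_t = 1.250000, DF = 0.917812, PV = 1.147265
  t = 2.0000: CF_t = 1.250000, DF = 0.891946, PV = 1.114932
  t = 2.5000: CF_t = 1.250000, DF = 0.866808, PV = 1.083511
  t = 3.0000: CF_t = 1.250000, DF = 0.842379, PV = 1.052974
  t = 3.5000: CF_t = 1.250000, DF = 0.818639, PV = 1.023299
  t = 4.0000: CF_t = 1.250000, DF = 0.795567, PV = 0.994459
  t = 4.5000: CF_t = 1.250000, DF = 0.773146, PV = 0.966433
  t = 5.0000: CF_t = 1.250000, DF = 0.751357, PV = 0.939196
  t = 5.5000: CF_t = 1.250000, DF = 0.730182, PV = 0.912727
  t = 6.0000: CF_t = 1.250000, DF = 0.709603, PV = 0.887004
  t = 6.5000: CF_t = 1.250000, DF = 0.689605, PV = 0.862006
  t = 7.0000: CF_t = 1.250000, DF = 0.670170, PV = 0.837712
  t = 7.5000: CF_t = 1.250000, DF = 0.651282, PV = 0.814103
  t = 8.0000: CF_t = 1.250000, DF = 0.632928, PV = 0.791159
  t = 8.5000: CF_t = 1.250000, DF = 0.615090, PV = 0.768862
  t = 9.0000: CF_t = 1.250000, DF = 0.597755, PV = 0.747194
  t = 9.5000: CF_t = 1.250000, DF = 0.580909, PV = 0.726136
  t = 10.0000: CF_t = 101.250000, DF = 0.564537, PV = 57.159384
Price P = sum_t PV_t = 75.223664
Convexity numerator sum_t t*(t + 1/m) * CF_t / (1+y/m)^(m*t + 2):
  t = 0.5000: term = 0.573633
  t = 1.0000: term = 1.672399
  t = 1.5000: term = 3.250532
  t = 2.0000: term = 5.264871
  t = 2.5000: term = 7.674740
  t = 3.0000: term = 10.441823
  t = 3.5000: term = 13.530059
  t = 4.0000: term = 16.905529
  t = 4.5000: term = 20.536357
  t = 5.0000: term = 24.392606
  t = 5.5000: term = 28.446188
  t = 6.0000: term = 32.670770
  t = 6.5000: term = 37.041690
  t = 7.0000: term = 41.535871
  t = 7.5000: term = 46.131746
  t = 8.0000: term = 50.809179
  t = 8.5000: term = 55.549394
  t = 9.0000: term = 60.334905
  t = 9.5000: term = 65.149449
  t = 10.0000: term = 5668.212013
Convexity = (1/P) * sum = 6190.123754 / 75.223664 = 82.289581


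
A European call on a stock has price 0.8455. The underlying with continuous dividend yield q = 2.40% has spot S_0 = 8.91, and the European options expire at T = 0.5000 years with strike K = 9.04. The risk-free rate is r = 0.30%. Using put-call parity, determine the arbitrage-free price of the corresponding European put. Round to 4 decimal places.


Put-call parity: C - P = S_0 * exp(-qT) - K * exp(-rT).
S_0 * exp(-qT) = 8.9100 * 0.98807171 = 8.80371896
K * exp(-rT) = 9.0400 * 0.99850112 = 9.02645016
P = C - S*exp(-qT) + K*exp(-rT)
P = 0.8455 - 8.80371896 + 9.02645016 = 1.0682

Answer: Put price = 1.0682
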